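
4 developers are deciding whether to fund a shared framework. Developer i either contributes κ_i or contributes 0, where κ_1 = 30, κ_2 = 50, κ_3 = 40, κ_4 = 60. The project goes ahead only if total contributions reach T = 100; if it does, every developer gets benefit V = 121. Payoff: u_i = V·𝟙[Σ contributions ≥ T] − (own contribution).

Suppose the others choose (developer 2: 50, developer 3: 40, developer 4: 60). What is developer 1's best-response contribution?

0

Others' total = 150 ≥ 100; contributing adds cost 30 for no extra benefit.
Best response: 0.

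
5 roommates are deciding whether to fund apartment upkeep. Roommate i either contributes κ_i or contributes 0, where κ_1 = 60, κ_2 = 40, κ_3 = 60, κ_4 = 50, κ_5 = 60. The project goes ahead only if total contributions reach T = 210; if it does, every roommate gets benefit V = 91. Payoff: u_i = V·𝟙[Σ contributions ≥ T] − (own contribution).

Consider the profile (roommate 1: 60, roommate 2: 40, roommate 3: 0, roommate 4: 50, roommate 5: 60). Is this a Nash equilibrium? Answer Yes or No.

Yes

Total = 210 ≥ 210: provided.
Roommate 1 (pledges 60, payoff 31): dropping to 0 → total 150, payoff 0. No gain.
Roommate 2 (pledges 40, payoff 51): dropping to 0 → total 170, payoff 0. No gain.
Roommate 3 (pledges 0, payoff 91): pledging 60 → total 270, payoff 31. No gain.
Roommate 4 (pledges 50, payoff 41): dropping to 0 → total 160, payoff 0. No gain.
Roommate 5 (pledges 60, payoff 31): dropping to 0 → total 150, payoff 0. No gain.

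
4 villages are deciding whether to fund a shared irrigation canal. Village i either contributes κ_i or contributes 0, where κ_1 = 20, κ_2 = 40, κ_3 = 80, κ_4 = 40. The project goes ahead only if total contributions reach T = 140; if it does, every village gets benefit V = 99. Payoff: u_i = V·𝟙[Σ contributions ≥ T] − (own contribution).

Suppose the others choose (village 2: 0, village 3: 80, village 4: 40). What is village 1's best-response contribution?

20

Others' total = 120. Contributing 20 brings total to 140 ≥ 140: gain V − κ_1 = 79.
Best response: 20.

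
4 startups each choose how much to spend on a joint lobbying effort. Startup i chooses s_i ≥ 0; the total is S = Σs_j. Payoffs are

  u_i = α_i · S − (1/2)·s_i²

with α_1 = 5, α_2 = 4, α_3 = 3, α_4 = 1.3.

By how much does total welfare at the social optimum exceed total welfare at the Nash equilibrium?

Startup i's FOC: ∂u_i/∂s_i = α_i − s_i = 0, so s_i* = α_i.
NE contributions = (5, 4, 3, 1.3); S = 13.3.
W^NE = (Σα)·S − ½Σα_i² = 13.3² − ½·51.69 = 151.045.
Planner sets s_i = Σα_j = 13.3 for every i, so S^SO = 4·13.3 = 53.2.
W^SO = (Σα)·S^SO − ½·4·(Σα)² = (4/2)·13.3² = 353.78.
Deadweight loss = W^SO − W^NE = 202.735.

202.735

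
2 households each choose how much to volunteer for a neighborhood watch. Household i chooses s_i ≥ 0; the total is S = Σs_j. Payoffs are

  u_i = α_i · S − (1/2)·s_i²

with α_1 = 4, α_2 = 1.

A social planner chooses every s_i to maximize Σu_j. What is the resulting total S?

Planner FOC: ∂(Σu_j)/∂s_i = (Σα_j) − s_i = 0, so s_i^SO = Σα_j = 5 for every i; S^SO = 10.

10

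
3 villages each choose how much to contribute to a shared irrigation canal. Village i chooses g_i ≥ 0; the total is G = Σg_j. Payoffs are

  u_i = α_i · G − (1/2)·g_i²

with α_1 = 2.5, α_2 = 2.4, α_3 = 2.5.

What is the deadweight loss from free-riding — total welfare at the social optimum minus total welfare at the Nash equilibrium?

Village i's FOC: ∂u_i/∂g_i = α_i − g_i = 0, so g_i* = α_i.
NE contributions = (2.5, 2.4, 2.5); G = 7.4.
W^NE = (Σα)·G − ½Σα_i² = 7.4² − ½·18.26 = 45.63.
Planner sets g_i = Σα_j = 7.4 for every i, so G^SO = 3·7.4 = 22.2.
W^SO = (Σα)·G^SO − ½·3·(Σα)² = (3/2)·7.4² = 82.14.
Deadweight loss = W^SO − W^NE = 36.51.

36.51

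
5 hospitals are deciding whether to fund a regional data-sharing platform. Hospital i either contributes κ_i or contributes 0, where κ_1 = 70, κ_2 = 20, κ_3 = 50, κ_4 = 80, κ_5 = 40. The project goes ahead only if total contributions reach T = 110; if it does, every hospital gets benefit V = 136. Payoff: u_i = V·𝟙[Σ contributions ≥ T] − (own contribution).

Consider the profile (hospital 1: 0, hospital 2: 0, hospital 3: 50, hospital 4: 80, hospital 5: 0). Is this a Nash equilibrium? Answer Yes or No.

Yes

Total = 130 ≥ 110: provided.
Hospital 1 (pledges 0, payoff 136): pledging 70 → total 200, payoff 66. No gain.
Hospital 2 (pledges 0, payoff 136): pledging 20 → total 150, payoff 116. No gain.
Hospital 3 (pledges 50, payoff 86): dropping to 0 → total 80, payoff 0. No gain.
Hospital 4 (pledges 80, payoff 56): dropping to 0 → total 50, payoff 0. No gain.
Hospital 5 (pledges 0, payoff 136): pledging 40 → total 170, payoff 96. No gain.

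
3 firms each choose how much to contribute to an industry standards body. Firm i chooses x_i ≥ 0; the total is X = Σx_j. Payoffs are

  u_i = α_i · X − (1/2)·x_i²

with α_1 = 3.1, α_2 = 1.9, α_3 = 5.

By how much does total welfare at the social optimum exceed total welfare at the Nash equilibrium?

Firm i's FOC: ∂u_i/∂x_i = α_i − x_i = 0, so x_i* = α_i.
NE contributions = (3.1, 1.9, 5); X = 10.
W^NE = (Σα)·X − ½Σα_i² = 10² − ½·38.22 = 80.89.
Planner sets x_i = Σα_j = 10 for every i, so X^SO = 3·10 = 30.
W^SO = (Σα)·X^SO − ½·3·(Σα)² = (3/2)·10² = 150.
Deadweight loss = W^SO − W^NE = 69.11.

69.11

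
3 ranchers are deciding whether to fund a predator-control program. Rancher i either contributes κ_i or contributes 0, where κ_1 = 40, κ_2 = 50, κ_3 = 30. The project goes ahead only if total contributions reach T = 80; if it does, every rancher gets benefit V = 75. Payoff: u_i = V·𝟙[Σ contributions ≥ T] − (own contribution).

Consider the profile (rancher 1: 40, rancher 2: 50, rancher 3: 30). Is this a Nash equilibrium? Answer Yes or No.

Total = 120 ≥ 80: provided.
Rancher 1 (pledges 40, payoff 35): dropping to 0 → total 80, payoff 75. Profitable deviation.

No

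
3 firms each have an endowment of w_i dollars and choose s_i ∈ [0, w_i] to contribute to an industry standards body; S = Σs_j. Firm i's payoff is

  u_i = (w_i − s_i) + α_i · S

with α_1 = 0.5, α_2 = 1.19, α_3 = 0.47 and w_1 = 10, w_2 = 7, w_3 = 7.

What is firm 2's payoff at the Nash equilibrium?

8.33

∂u_i/∂s_i = α_i − 1, so firm i contributes w_i if α_i > 1, else 0.
α_i > 1 for i ∈ {2}; NE contributions (0, 7, 0), S = 7.
u_2 = (7 − 7) + 1.19·7 = 8.33.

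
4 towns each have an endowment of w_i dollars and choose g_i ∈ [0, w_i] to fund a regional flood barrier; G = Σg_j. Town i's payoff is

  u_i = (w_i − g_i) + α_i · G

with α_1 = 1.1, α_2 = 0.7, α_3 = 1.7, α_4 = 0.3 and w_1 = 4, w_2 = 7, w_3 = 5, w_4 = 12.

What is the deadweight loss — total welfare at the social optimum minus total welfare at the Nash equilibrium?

∂u_i/∂g_i = α_i − 1, so town i contributes w_i if α_i > 1, else 0.
α_i > 1 for i ∈ {1, 3}; NE contributions (4, 0, 5, 0), G = 9.
W^NE = Σw_i − G^NE + (Σα_i)·G^NE = 28 + 2.8·9 = 53.2.
Planner: ∂(Σu_j)/∂g_i = Σα_j − 1 = 2.8 > 0, so everyone contributes w_i; G^SO = 28, W^SO = 28 + 2.8·28 = 106.4.
Deadweight loss = 53.2.

53.2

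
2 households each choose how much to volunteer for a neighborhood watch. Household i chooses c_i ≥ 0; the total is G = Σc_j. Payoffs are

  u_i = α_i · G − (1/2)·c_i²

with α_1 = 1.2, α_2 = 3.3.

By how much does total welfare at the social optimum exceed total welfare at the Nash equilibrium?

Household i's FOC: ∂u_i/∂c_i = α_i − c_i = 0, so c_i* = α_i.
NE contributions = (1.2, 3.3); G = 4.5.
W^NE = (Σα)·G − ½Σα_i² = 4.5² − ½·12.33 = 14.085.
Planner sets c_i = Σα_j = 4.5 for every i, so G^SO = 2·4.5 = 9.
W^SO = (Σα)·G^SO − ½·2·(Σα)² = (2/2)·4.5² = 20.25.
Deadweight loss = W^SO − W^NE = 6.165.

6.165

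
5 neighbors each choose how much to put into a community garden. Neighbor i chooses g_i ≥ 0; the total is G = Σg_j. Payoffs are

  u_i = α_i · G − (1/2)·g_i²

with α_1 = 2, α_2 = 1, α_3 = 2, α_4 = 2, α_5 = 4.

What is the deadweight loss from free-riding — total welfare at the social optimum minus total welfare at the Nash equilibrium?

196

Neighbor i's FOC: ∂u_i/∂g_i = α_i − g_i = 0, so g_i* = α_i.
NE contributions = (2, 1, 2, 2, 4); G = 11.
W^NE = (Σα)·G − ½Σα_i² = 11² − ½·29 = 106.5.
Planner sets g_i = Σα_j = 11 for every i, so G^SO = 5·11 = 55.
W^SO = (Σα)·G^SO − ½·5·(Σα)² = (5/2)·11² = 302.5.
Deadweight loss = W^SO − W^NE = 196.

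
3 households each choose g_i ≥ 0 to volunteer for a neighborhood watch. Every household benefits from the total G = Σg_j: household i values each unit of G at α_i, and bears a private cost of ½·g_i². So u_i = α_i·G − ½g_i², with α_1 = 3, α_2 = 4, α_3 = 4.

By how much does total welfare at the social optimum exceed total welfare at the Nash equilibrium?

Household i's FOC: ∂u_i/∂g_i = α_i − g_i = 0, so g_i* = α_i.
NE contributions = (3, 4, 4); G = 11.
W^NE = (Σα)·G − ½Σα_i² = 11² − ½·41 = 100.5.
Planner sets g_i = Σα_j = 11 for every i, so G^SO = 3·11 = 33.
W^SO = (Σα)·G^SO − ½·3·(Σα)² = (3/2)·11² = 181.5.
Deadweight loss = W^SO − W^NE = 81.

81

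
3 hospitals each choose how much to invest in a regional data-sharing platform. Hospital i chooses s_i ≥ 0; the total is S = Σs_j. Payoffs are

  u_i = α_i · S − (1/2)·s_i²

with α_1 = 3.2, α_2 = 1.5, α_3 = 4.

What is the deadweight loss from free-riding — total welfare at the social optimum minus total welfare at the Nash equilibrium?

52.09

Hospital i's FOC: ∂u_i/∂s_i = α_i − s_i = 0, so s_i* = α_i.
NE contributions = (3.2, 1.5, 4); S = 8.7.
W^NE = (Σα)·S − ½Σα_i² = 8.7² − ½·28.49 = 61.445.
Planner sets s_i = Σα_j = 8.7 for every i, so S^SO = 3·8.7 = 26.1.
W^SO = (Σα)·S^SO − ½·3·(Σα)² = (3/2)·8.7² = 113.535.
Deadweight loss = W^SO − W^NE = 52.09.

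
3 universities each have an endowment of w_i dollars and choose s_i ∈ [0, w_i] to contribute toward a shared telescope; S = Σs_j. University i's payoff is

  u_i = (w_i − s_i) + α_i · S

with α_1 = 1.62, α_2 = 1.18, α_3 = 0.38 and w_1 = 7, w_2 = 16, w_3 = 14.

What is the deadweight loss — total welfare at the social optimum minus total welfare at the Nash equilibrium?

∂u_i/∂s_i = α_i − 1, so university i contributes w_i if α_i > 1, else 0.
α_i > 1 for i ∈ {1, 2}; NE contributions (7, 16, 0), S = 23.
W^NE = Σw_i − S^NE + (Σα_i)·S^NE = 37 + 2.18·23 = 87.14.
Planner: ∂(Σu_j)/∂s_i = Σα_j − 1 = 2.18 > 0, so everyone contributes w_i; S^SO = 37, W^SO = 37 + 2.18·37 = 117.66.
Deadweight loss = 30.52.

30.52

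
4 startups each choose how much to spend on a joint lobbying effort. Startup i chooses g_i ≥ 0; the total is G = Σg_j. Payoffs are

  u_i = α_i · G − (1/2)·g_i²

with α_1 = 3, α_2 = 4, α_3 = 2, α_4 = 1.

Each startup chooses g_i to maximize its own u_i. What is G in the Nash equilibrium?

Startup i's FOC: ∂u_i/∂g_i = α_i − g_i = 0, so g_i* = α_i.
NE contributions = (3, 4, 2, 1); G = 10.

10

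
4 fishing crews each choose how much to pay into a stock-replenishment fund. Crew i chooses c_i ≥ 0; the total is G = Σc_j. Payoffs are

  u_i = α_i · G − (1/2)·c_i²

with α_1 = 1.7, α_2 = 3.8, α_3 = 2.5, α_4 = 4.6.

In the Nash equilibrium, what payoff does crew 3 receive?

28.375

Crew i's FOC: ∂u_i/∂c_i = α_i − c_i = 0, so c_i* = α_i.
NE contributions = (1.7, 3.8, 2.5, 4.6); G = 12.6.
u_3 = α_3·G − ½·(c_3)² = 2.5·12.6 − ½·2.5² = 28.375.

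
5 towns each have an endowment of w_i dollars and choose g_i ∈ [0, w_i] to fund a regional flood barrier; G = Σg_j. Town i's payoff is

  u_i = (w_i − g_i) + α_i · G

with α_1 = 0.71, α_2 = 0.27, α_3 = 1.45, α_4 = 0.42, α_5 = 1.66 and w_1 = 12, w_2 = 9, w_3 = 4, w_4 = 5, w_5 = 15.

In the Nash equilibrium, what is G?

∂u_i/∂g_i = α_i − 1, so town i contributes w_i if α_i > 1, else 0.
α_i > 1 for i ∈ {3, 5}; NE contributions (0, 0, 4, 0, 15), G = 19.

19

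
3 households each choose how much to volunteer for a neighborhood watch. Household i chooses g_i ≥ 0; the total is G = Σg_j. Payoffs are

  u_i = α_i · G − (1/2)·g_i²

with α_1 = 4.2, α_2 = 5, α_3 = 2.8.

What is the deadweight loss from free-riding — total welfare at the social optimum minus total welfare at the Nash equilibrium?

97.24

Household i's FOC: ∂u_i/∂g_i = α_i − g_i = 0, so g_i* = α_i.
NE contributions = (4.2, 5, 2.8); G = 12.
W^NE = (Σα)·G − ½Σα_i² = 12² − ½·50.48 = 118.76.
Planner sets g_i = Σα_j = 12 for every i, so G^SO = 3·12 = 36.
W^SO = (Σα)·G^SO − ½·3·(Σα)² = (3/2)·12² = 216.
Deadweight loss = W^SO − W^NE = 97.24.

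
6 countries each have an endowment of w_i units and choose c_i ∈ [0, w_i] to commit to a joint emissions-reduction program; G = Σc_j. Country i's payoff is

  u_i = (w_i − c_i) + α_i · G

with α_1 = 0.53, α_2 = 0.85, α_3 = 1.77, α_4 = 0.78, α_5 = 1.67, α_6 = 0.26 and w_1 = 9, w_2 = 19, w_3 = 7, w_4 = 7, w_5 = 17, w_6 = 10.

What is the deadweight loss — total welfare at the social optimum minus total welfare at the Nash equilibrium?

218.7

∂u_i/∂c_i = α_i − 1, so country i contributes w_i if α_i > 1, else 0.
α_i > 1 for i ∈ {3, 5}; NE contributions (0, 0, 7, 0, 17, 0), G = 24.
W^NE = Σw_i − G^NE + (Σα_i)·G^NE = 69 + 4.86·24 = 185.64.
Planner: ∂(Σu_j)/∂c_i = Σα_j − 1 = 4.86 > 0, so everyone contributes w_i; G^SO = 69, W^SO = 69 + 4.86·69 = 404.34.
Deadweight loss = 218.7.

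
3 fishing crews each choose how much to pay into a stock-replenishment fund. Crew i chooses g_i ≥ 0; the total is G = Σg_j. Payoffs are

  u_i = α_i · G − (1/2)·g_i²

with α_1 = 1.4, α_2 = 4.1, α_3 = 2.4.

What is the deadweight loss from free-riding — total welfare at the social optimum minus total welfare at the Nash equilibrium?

Crew i's FOC: ∂u_i/∂g_i = α_i − g_i = 0, so g_i* = α_i.
NE contributions = (1.4, 4.1, 2.4); G = 7.9.
W^NE = (Σα)·G − ½Σα_i² = 7.9² − ½·24.53 = 50.145.
Planner sets g_i = Σα_j = 7.9 for every i, so G^SO = 3·7.9 = 23.7.
W^SO = (Σα)·G^SO − ½·3·(Σα)² = (3/2)·7.9² = 93.615.
Deadweight loss = W^SO − W^NE = 43.47.

43.47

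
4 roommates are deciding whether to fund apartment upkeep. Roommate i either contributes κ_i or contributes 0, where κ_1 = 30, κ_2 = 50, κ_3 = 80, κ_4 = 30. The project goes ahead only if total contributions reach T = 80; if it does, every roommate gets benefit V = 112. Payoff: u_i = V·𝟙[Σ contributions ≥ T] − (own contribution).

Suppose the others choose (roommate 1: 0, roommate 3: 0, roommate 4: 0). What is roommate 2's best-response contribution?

Others' total = 0. Even contributing 50 gives 50 < 80: no benefit either way.
Best response: 0.

0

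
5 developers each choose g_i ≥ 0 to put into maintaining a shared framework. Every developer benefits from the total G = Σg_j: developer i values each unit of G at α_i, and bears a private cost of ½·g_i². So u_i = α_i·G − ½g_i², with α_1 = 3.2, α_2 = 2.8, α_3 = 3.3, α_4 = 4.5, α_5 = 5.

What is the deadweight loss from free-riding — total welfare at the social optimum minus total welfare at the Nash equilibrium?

567.27

Developer i's FOC: ∂u_i/∂g_i = α_i − g_i = 0, so g_i* = α_i.
NE contributions = (3.2, 2.8, 3.3, 4.5, 5); G = 18.8.
W^NE = (Σα)·G − ½Σα_i² = 18.8² − ½·74.22 = 316.33.
Planner sets g_i = Σα_j = 18.8 for every i, so G^SO = 5·18.8 = 94.
W^SO = (Σα)·G^SO − ½·5·(Σα)² = (5/2)·18.8² = 883.6.
Deadweight loss = W^SO − W^NE = 567.27.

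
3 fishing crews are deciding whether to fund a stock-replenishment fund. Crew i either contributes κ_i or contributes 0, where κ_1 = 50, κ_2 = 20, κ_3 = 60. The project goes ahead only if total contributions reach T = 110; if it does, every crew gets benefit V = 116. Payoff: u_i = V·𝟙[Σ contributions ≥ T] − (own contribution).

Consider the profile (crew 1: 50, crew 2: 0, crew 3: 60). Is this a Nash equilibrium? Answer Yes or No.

Yes

Total = 110 ≥ 110: provided.
Crew 1 (pledges 50, payoff 66): dropping to 0 → total 60, payoff 0. No gain.
Crew 2 (pledges 0, payoff 116): pledging 20 → total 130, payoff 96. No gain.
Crew 3 (pledges 60, payoff 56): dropping to 0 → total 50, payoff 0. No gain.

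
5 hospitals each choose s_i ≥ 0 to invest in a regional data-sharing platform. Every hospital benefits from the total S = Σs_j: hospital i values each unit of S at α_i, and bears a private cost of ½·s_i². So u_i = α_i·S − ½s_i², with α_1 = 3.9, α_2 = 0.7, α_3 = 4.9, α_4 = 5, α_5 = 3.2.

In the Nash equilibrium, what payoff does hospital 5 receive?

Hospital i's FOC: ∂u_i/∂s_i = α_i − s_i = 0, so s_i* = α_i.
NE contributions = (3.9, 0.7, 4.9, 5, 3.2); S = 17.7.
u_5 = α_5·S − ½·(s_5)² = 3.2·17.7 − ½·3.2² = 51.52.

51.52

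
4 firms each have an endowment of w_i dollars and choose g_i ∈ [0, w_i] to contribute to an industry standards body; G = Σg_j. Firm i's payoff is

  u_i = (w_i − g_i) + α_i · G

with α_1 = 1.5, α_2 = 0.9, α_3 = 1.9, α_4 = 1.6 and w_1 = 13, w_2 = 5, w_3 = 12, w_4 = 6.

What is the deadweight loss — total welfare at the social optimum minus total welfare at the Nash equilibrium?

24.5

∂u_i/∂g_i = α_i − 1, so firm i contributes w_i if α_i > 1, else 0.
α_i > 1 for i ∈ {1, 3, 4}; NE contributions (13, 0, 12, 6), G = 31.
W^NE = Σw_i − G^NE + (Σα_i)·G^NE = 36 + 4.9·31 = 187.9.
Planner: ∂(Σu_j)/∂g_i = Σα_j − 1 = 4.9 > 0, so everyone contributes w_i; G^SO = 36, W^SO = 36 + 4.9·36 = 212.4.
Deadweight loss = 24.5.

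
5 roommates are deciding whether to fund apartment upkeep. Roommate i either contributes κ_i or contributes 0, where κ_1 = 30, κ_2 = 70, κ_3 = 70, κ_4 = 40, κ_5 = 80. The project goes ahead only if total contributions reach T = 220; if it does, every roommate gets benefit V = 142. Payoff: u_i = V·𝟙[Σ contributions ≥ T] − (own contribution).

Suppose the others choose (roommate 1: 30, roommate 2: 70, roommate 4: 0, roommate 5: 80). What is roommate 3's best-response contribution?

Others' total = 180. Contributing 70 brings total to 250 ≥ 220: gain V − κ_3 = 72.
Best response: 70.

70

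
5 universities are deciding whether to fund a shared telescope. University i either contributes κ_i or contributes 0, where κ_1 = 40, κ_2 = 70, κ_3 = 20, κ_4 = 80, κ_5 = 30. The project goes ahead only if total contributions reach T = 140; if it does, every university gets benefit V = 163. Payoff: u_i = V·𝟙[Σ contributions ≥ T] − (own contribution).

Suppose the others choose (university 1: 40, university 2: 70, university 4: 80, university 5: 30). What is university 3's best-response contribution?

0

Others' total = 220 ≥ 140; contributing adds cost 20 for no extra benefit.
Best response: 0.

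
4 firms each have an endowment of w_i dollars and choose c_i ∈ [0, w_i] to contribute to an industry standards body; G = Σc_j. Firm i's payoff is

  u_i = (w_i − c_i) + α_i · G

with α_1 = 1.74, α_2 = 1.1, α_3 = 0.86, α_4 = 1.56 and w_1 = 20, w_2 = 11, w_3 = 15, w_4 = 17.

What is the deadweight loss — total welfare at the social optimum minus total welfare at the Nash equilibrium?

63.9

∂u_i/∂c_i = α_i − 1, so firm i contributes w_i if α_i > 1, else 0.
α_i > 1 for i ∈ {1, 2, 4}; NE contributions (20, 11, 0, 17), G = 48.
W^NE = Σw_i − G^NE + (Σα_i)·G^NE = 63 + 4.26·48 = 267.48.
Planner: ∂(Σu_j)/∂c_i = Σα_j − 1 = 4.26 > 0, so everyone contributes w_i; G^SO = 63, W^SO = 63 + 4.26·63 = 331.38.
Deadweight loss = 63.9.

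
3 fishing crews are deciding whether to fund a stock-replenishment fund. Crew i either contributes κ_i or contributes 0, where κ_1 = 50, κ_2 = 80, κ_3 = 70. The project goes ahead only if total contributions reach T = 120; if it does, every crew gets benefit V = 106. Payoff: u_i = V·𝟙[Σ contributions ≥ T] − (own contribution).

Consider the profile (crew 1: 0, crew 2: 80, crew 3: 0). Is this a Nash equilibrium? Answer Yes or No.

No

Total = 80 < 120: not provided.
Crew 1 (pledges 0, payoff 0): pledging 50 → total 130, payoff 56. Profitable deviation.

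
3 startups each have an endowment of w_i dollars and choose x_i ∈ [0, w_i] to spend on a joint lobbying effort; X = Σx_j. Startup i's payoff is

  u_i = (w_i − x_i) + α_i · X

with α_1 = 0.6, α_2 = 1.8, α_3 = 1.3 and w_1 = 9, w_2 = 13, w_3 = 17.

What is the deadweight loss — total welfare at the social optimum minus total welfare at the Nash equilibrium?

24.3

∂u_i/∂x_i = α_i − 1, so startup i contributes w_i if α_i > 1, else 0.
α_i > 1 for i ∈ {2, 3}; NE contributions (0, 13, 17), X = 30.
W^NE = Σw_i − X^NE + (Σα_i)·X^NE = 39 + 2.7·30 = 120.
Planner: ∂(Σu_j)/∂x_i = Σα_j − 1 = 2.7 > 0, so everyone contributes w_i; X^SO = 39, W^SO = 39 + 2.7·39 = 144.3.
Deadweight loss = 24.3.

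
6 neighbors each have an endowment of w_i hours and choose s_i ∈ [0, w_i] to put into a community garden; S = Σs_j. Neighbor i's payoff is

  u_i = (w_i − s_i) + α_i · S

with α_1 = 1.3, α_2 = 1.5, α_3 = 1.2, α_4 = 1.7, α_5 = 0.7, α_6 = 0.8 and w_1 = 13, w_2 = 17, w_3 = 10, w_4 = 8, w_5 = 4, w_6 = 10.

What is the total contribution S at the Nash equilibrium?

∂u_i/∂s_i = α_i − 1, so neighbor i contributes w_i if α_i > 1, else 0.
α_i > 1 for i ∈ {1, 2, 3, 4}; NE contributions (13, 17, 10, 8, 0, 0), S = 48.

48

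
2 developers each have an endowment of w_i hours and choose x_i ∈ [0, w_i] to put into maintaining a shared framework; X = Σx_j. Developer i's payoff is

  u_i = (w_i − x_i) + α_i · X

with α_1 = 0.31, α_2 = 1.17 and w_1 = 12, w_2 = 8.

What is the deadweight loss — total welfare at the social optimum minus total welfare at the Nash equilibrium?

∂u_i/∂x_i = α_i − 1, so developer i contributes w_i if α_i > 1, else 0.
α_i > 1 for i ∈ {2}; NE contributions (0, 8), X = 8.
W^NE = Σw_i − X^NE + (Σα_i)·X^NE = 20 + 0.48·8 = 23.84.
Planner: ∂(Σu_j)/∂x_i = Σα_j − 1 = 0.48 > 0, so everyone contributes w_i; X^SO = 20, W^SO = 20 + 0.48·20 = 29.6.
Deadweight loss = 5.76.

5.76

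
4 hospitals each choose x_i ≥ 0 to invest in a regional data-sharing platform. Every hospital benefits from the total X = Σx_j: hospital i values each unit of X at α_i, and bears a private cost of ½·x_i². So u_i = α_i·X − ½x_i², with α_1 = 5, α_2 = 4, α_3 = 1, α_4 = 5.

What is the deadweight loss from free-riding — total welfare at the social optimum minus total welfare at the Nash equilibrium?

Hospital i's FOC: ∂u_i/∂x_i = α_i − x_i = 0, so x_i* = α_i.
NE contributions = (5, 4, 1, 5); X = 15.
W^NE = (Σα)·X − ½Σα_i² = 15² − ½·67 = 191.5.
Planner sets x_i = Σα_j = 15 for every i, so X^SO = 4·15 = 60.
W^SO = (Σα)·X^SO − ½·4·(Σα)² = (4/2)·15² = 450.
Deadweight loss = W^SO − W^NE = 258.5.

258.5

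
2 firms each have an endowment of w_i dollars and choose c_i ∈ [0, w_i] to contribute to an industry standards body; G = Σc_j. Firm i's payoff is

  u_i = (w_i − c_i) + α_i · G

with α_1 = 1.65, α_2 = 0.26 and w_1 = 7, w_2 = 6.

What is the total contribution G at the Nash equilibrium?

7

∂u_i/∂c_i = α_i − 1, so firm i contributes w_i if α_i > 1, else 0.
α_i > 1 for i ∈ {1}; NE contributions (7, 0), G = 7.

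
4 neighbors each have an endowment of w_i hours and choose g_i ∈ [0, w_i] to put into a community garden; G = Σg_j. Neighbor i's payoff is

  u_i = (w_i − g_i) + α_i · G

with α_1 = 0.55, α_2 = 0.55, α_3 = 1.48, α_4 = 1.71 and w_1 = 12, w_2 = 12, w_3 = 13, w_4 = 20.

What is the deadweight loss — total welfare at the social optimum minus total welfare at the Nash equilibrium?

78.96

∂u_i/∂g_i = α_i − 1, so neighbor i contributes w_i if α_i > 1, else 0.
α_i > 1 for i ∈ {3, 4}; NE contributions (0, 0, 13, 20), G = 33.
W^NE = Σw_i − G^NE + (Σα_i)·G^NE = 57 + 3.29·33 = 165.57.
Planner: ∂(Σu_j)/∂g_i = Σα_j − 1 = 3.29 > 0, so everyone contributes w_i; G^SO = 57, W^SO = 57 + 3.29·57 = 244.53.
Deadweight loss = 78.96.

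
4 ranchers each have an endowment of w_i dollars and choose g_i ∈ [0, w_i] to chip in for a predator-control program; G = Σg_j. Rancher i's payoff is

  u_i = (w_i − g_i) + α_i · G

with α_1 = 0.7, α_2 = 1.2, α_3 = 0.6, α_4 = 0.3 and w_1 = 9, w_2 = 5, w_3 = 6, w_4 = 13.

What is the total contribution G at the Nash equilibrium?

5

∂u_i/∂g_i = α_i − 1, so rancher i contributes w_i if α_i > 1, else 0.
α_i > 1 for i ∈ {2}; NE contributions (0, 5, 0, 0), G = 5.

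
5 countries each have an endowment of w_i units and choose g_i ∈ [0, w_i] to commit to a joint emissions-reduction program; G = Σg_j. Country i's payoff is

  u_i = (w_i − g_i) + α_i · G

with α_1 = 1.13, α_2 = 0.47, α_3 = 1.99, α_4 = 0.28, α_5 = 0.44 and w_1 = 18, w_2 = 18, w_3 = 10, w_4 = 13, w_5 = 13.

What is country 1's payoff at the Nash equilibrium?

∂u_i/∂g_i = α_i − 1, so country i contributes w_i if α_i > 1, else 0.
α_i > 1 for i ∈ {1, 3}; NE contributions (18, 0, 10, 0, 0), G = 28.
u_1 = (18 − 18) + 1.13·28 = 31.64.

31.64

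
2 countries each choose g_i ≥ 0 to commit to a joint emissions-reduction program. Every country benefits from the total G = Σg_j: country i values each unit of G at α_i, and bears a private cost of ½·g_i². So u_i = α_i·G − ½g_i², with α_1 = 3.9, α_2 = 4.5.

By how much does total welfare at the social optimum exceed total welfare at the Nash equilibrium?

Country i's FOC: ∂u_i/∂g_i = α_i − g_i = 0, so g_i* = α_i.
NE contributions = (3.9, 4.5); G = 8.4.
W^NE = (Σα)·G − ½Σα_i² = 8.4² − ½·35.46 = 52.83.
Planner sets g_i = Σα_j = 8.4 for every i, so G^SO = 2·8.4 = 16.8.
W^SO = (Σα)·G^SO − ½·2·(Σα)² = (2/2)·8.4² = 70.56.
Deadweight loss = W^SO − W^NE = 17.73.

17.73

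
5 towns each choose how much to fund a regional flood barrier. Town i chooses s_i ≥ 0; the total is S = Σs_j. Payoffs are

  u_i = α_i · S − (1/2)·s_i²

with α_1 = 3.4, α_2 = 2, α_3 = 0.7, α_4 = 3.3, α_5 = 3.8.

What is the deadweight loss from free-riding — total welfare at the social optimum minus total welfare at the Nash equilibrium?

Town i's FOC: ∂u_i/∂s_i = α_i − s_i = 0, so s_i* = α_i.
NE contributions = (3.4, 2, 0.7, 3.3, 3.8); S = 13.2.
W^NE = (Σα)·S − ½Σα_i² = 13.2² − ½·41.38 = 153.55.
Planner sets s_i = Σα_j = 13.2 for every i, so S^SO = 5·13.2 = 66.
W^SO = (Σα)·S^SO − ½·5·(Σα)² = (5/2)·13.2² = 435.6.
Deadweight loss = W^SO − W^NE = 282.05.

282.05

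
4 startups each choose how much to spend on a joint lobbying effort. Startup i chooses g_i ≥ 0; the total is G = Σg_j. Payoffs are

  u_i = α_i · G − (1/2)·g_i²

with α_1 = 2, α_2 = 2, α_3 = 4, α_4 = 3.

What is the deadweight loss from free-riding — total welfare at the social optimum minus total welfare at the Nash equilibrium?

137.5

Startup i's FOC: ∂u_i/∂g_i = α_i − g_i = 0, so g_i* = α_i.
NE contributions = (2, 2, 4, 3); G = 11.
W^NE = (Σα)·G − ½Σα_i² = 11² − ½·33 = 104.5.
Planner sets g_i = Σα_j = 11 for every i, so G^SO = 4·11 = 44.
W^SO = (Σα)·G^SO − ½·4·(Σα)² = (4/2)·11² = 242.
Deadweight loss = W^SO − W^NE = 137.5.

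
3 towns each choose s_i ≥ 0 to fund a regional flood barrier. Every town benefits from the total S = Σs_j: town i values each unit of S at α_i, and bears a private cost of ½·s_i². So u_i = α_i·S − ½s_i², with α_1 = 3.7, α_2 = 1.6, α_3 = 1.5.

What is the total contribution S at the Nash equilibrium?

Town i's FOC: ∂u_i/∂s_i = α_i − s_i = 0, so s_i* = α_i.
NE contributions = (3.7, 1.6, 1.5); S = 6.8.

6.8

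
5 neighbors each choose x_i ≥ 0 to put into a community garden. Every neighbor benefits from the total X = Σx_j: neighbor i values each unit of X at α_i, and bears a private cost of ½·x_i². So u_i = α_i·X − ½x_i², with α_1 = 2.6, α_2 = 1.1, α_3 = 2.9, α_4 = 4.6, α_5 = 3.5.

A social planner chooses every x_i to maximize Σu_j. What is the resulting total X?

73.5

Planner FOC: ∂(Σu_j)/∂x_i = (Σα_j) − x_i = 0, so x_i^SO = Σα_j = 14.7 for every i; X^SO = 73.5.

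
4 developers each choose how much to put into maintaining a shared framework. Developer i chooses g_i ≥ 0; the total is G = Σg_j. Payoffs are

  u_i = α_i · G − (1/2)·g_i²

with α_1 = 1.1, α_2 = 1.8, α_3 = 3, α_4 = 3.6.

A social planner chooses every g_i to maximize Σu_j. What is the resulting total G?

38

Planner FOC: ∂(Σu_j)/∂g_i = (Σα_j) − g_i = 0, so g_i^SO = Σα_j = 9.5 for every i; G^SO = 38.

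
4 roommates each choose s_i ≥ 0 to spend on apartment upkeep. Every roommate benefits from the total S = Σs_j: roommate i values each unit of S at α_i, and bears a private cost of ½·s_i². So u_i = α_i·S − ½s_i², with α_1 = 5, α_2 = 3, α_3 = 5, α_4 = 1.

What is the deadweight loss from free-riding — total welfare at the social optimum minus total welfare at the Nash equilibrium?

226

Roommate i's FOC: ∂u_i/∂s_i = α_i − s_i = 0, so s_i* = α_i.
NE contributions = (5, 3, 5, 1); S = 14.
W^NE = (Σα)·S − ½Σα_i² = 14² − ½·60 = 166.
Planner sets s_i = Σα_j = 14 for every i, so S^SO = 4·14 = 56.
W^SO = (Σα)·S^SO − ½·4·(Σα)² = (4/2)·14² = 392.
Deadweight loss = W^SO − W^NE = 226.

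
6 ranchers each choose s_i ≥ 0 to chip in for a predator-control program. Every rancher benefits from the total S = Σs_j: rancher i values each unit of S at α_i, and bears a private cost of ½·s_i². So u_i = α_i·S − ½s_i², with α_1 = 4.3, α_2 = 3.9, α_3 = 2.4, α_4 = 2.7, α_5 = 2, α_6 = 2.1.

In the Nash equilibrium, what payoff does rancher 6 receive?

34.335

Rancher i's FOC: ∂u_i/∂s_i = α_i − s_i = 0, so s_i* = α_i.
NE contributions = (4.3, 3.9, 2.4, 2.7, 2, 2.1); S = 17.4.
u_6 = α_6·S − ½·(s_6)² = 2.1·17.4 − ½·2.1² = 34.335.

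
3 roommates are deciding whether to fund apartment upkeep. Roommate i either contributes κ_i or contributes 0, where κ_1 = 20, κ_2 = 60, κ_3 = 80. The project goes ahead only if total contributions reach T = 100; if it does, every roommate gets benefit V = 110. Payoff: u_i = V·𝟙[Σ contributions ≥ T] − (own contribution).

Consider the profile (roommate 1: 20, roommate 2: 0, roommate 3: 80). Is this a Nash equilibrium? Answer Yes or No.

Total = 100 ≥ 100: provided.
Roommate 1 (pledges 20, payoff 90): dropping to 0 → total 80, payoff 0. No gain.
Roommate 2 (pledges 0, payoff 110): pledging 60 → total 160, payoff 50. No gain.
Roommate 3 (pledges 80, payoff 30): dropping to 0 → total 20, payoff 0. No gain.

Yes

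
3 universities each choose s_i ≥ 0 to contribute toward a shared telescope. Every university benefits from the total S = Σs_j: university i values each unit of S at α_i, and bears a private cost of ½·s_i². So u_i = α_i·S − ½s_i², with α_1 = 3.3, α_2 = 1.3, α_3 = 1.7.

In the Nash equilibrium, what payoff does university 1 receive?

University i's FOC: ∂u_i/∂s_i = α_i − s_i = 0, so s_i* = α_i.
NE contributions = (3.3, 1.3, 1.7); S = 6.3.
u_1 = α_1·S − ½·(s_1)² = 3.3·6.3 − ½·3.3² = 15.345.

15.345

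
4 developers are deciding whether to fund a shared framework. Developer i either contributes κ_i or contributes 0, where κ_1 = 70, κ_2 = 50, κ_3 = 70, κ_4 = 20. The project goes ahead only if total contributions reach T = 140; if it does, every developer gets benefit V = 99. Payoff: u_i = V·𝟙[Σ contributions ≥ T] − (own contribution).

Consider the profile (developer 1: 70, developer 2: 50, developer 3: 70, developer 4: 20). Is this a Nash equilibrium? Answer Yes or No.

Total = 210 ≥ 140: provided.
Developer 1 (pledges 70, payoff 29): dropping to 0 → total 140, payoff 99. Profitable deviation.

No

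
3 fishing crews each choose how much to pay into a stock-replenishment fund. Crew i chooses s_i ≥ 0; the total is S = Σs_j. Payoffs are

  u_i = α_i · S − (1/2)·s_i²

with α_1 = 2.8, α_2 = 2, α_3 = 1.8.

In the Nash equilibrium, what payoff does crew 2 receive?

Crew i's FOC: ∂u_i/∂s_i = α_i − s_i = 0, so s_i* = α_i.
NE contributions = (2.8, 2, 1.8); S = 6.6.
u_2 = α_2·S − ½·(s_2)² = 2·6.6 − ½·2² = 11.2.

11.2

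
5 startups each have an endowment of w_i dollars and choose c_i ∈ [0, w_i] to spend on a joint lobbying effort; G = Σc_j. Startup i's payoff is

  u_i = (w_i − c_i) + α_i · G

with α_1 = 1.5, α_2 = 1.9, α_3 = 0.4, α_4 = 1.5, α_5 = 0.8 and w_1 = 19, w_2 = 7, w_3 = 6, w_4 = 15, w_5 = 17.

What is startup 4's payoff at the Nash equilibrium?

∂u_i/∂c_i = α_i − 1, so startup i contributes w_i if α_i > 1, else 0.
α_i > 1 for i ∈ {1, 2, 4}; NE contributions (19, 7, 0, 15, 0), G = 41.
u_4 = (15 − 15) + 1.5·41 = 61.5.

61.5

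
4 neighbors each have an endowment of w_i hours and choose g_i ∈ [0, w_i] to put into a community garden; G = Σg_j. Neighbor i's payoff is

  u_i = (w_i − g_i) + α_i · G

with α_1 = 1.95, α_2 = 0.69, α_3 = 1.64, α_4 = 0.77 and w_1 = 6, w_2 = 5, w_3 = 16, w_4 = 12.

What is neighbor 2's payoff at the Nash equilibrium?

∂u_i/∂g_i = α_i − 1, so neighbor i contributes w_i if α_i > 1, else 0.
α_i > 1 for i ∈ {1, 3}; NE contributions (6, 0, 16, 0), G = 22.
u_2 = (5 − 0) + 0.69·22 = 20.18.

20.18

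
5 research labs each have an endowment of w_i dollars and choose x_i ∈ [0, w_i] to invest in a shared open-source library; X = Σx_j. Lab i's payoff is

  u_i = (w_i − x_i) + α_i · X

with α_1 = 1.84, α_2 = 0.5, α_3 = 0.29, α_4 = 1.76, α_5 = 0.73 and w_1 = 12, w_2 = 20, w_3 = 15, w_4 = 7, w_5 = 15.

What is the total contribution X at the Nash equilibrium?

19

∂u_i/∂x_i = α_i − 1, so lab i contributes w_i if α_i > 1, else 0.
α_i > 1 for i ∈ {1, 4}; NE contributions (12, 0, 0, 7, 0), X = 19.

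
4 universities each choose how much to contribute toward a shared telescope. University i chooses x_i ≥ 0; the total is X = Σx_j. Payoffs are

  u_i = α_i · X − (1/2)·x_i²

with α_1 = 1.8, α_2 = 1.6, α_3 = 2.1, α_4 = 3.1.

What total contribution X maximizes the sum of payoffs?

34.4

Planner FOC: ∂(Σu_j)/∂x_i = (Σα_j) − x_i = 0, so x_i^SO = Σα_j = 8.6 for every i; X^SO = 34.4.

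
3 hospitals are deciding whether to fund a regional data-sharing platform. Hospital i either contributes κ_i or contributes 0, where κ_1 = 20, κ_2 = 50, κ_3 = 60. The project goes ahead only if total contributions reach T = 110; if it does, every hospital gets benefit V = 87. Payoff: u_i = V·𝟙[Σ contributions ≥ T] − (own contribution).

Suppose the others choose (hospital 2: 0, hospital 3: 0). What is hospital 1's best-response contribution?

Others' total = 0. Even contributing 20 gives 20 < 110: no benefit either way.
Best response: 0.

0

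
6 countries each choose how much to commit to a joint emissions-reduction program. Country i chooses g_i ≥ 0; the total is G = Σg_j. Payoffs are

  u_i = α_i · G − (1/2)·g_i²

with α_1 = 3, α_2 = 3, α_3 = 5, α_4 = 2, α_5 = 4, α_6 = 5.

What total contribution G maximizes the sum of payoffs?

132

Planner FOC: ∂(Σu_j)/∂g_i = (Σα_j) − g_i = 0, so g_i^SO = Σα_j = 22 for every i; G^SO = 132.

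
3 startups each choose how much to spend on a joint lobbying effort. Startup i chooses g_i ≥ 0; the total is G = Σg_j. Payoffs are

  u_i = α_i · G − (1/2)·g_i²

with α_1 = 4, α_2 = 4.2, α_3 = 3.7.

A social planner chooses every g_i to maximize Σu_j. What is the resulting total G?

35.7

Planner FOC: ∂(Σu_j)/∂g_i = (Σα_j) − g_i = 0, so g_i^SO = Σα_j = 11.9 for every i; G^SO = 35.7.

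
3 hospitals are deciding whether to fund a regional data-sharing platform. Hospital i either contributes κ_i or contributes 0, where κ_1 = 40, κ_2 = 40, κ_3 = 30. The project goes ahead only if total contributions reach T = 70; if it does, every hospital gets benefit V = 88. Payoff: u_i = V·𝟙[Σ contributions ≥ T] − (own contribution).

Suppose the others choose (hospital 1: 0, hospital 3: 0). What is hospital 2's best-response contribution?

0

Others' total = 0. Even contributing 40 gives 40 < 70: no benefit either way.
Best response: 0.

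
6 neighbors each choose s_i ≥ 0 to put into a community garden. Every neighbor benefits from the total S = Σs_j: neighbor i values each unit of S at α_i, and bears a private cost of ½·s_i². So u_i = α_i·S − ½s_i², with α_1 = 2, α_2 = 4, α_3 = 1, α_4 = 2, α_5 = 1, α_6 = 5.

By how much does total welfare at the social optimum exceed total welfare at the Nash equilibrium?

Neighbor i's FOC: ∂u_i/∂s_i = α_i − s_i = 0, so s_i* = α_i.
NE contributions = (2, 4, 1, 2, 1, 5); S = 15.
W^NE = (Σα)·S − ½Σα_i² = 15² − ½·51 = 199.5.
Planner sets s_i = Σα_j = 15 for every i, so S^SO = 6·15 = 90.
W^SO = (Σα)·S^SO − ½·6·(Σα)² = (6/2)·15² = 675.
Deadweight loss = W^SO − W^NE = 475.5.

475.5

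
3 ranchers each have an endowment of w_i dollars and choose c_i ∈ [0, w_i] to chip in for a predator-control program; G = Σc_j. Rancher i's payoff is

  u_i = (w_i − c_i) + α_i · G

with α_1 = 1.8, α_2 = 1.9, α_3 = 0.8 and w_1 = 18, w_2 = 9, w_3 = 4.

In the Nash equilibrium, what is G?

27

∂u_i/∂c_i = α_i − 1, so rancher i contributes w_i if α_i > 1, else 0.
α_i > 1 for i ∈ {1, 2}; NE contributions (18, 9, 0), G = 27.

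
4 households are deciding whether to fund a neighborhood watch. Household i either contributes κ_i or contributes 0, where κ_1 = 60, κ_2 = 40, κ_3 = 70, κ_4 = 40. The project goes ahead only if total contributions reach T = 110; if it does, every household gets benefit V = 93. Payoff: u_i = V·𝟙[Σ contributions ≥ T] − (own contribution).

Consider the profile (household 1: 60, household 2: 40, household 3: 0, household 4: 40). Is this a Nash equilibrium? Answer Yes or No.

Total = 140 ≥ 110: provided.
Household 1 (pledges 60, payoff 33): dropping to 0 → total 80, payoff 0. No gain.
Household 2 (pledges 40, payoff 53): dropping to 0 → total 100, payoff 0. No gain.
Household 3 (pledges 0, payoff 93): pledging 70 → total 210, payoff 23. No gain.
Household 4 (pledges 40, payoff 53): dropping to 0 → total 100, payoff 0. No gain.

Yes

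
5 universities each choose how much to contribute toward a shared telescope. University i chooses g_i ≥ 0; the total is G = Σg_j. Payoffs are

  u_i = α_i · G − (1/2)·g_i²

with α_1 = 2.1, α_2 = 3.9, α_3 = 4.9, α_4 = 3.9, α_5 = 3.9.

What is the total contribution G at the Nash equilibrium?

University i's FOC: ∂u_i/∂g_i = α_i − g_i = 0, so g_i* = α_i.
NE contributions = (2.1, 3.9, 4.9, 3.9, 3.9); G = 18.7.

18.7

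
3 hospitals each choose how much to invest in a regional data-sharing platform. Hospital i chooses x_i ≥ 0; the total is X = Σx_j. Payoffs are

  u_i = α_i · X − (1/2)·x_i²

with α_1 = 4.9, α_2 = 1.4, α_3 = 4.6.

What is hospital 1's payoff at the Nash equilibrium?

Hospital i's FOC: ∂u_i/∂x_i = α_i − x_i = 0, so x_i* = α_i.
NE contributions = (4.9, 1.4, 4.6); X = 10.9.
u_1 = α_1·X − ½·(x_1)² = 4.9·10.9 − ½·4.9² = 41.405.

41.405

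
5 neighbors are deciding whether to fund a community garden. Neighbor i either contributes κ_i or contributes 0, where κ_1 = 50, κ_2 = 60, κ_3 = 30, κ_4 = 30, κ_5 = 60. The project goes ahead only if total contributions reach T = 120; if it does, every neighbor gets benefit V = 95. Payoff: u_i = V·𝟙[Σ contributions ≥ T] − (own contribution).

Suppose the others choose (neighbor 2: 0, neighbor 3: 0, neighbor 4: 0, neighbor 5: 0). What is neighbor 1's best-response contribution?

Others' total = 0. Even contributing 50 gives 50 < 120: no benefit either way.
Best response: 0.

0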